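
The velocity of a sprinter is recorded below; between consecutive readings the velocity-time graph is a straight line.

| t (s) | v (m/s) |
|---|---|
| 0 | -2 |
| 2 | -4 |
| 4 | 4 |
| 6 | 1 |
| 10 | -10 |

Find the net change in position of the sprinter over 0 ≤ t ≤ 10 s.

Displacement is the signed area under the v-t curve.
0–2 s: ½(-2 + -4)(2) = -6 m
2–4 s: ½(-4 + 4)(2) = 0 m
4–6 s: ½(4 + 1)(2) = 5 m
6–10 s: ½(1 + -10)(4) = -18 m
Net displacement = -19 m

-19 m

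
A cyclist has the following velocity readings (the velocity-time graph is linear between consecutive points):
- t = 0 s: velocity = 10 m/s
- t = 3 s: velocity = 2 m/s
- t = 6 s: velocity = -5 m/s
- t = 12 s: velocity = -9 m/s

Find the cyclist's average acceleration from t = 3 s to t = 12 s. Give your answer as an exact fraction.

-11/9 m/s²

Average acceleration = Δv/Δt = (-9 − 2)/(12 − 3) = -11/9 m/s².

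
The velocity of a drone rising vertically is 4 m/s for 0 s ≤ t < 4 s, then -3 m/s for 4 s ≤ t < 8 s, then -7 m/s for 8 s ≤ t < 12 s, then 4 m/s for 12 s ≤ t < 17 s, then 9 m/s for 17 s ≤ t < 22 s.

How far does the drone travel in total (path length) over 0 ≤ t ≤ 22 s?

121 m

Distance (not displacement) is the total path length: add the absolute areas under v-t.
0–4 s: |4| × 4 = 16 m
4–8 s: |-3| × 4 = 12 m
8–12 s: |-7| × 4 = 28 m
12–17 s: |4| × 5 = 20 m
17–22 s: |9| × 5 = 45 m
Total distance = 121 m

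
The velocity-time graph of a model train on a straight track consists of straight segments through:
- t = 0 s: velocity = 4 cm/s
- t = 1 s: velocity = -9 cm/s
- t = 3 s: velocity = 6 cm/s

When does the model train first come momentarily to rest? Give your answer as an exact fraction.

v changes sign on 0–1 s (from 4 to -9); the graph is linear there, so v = 0 at t = 0 + (-4)·(1 − 0)/(-9 − 4) = 4/13 s.

t = 4/13 s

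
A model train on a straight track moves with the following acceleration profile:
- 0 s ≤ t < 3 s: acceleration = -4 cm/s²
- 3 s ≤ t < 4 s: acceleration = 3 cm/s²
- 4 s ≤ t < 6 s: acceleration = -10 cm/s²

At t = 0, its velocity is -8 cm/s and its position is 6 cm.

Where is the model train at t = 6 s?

On each constant-a segment, Δv = aΔt and Δx = v₀Δt + ½aΔt²; chain segment to segment.
0–3 s: v starts -8 cm/s; Δx = -8·3 + ½·-4·3² = -42 cm; v ends -20 cm/s.
3–4 s: v starts -20 cm/s; Δx = -20·1 + ½·3·1² = -18.5 cm; v ends -17 cm/s.
4–6 s: v starts -17 cm/s; Δx = -17·2 + ½·-10·2² = -54 cm; v ends -37 cm/s.
x(6) = 6 + Σ Δx = -108.5 cm.

-108.5 cm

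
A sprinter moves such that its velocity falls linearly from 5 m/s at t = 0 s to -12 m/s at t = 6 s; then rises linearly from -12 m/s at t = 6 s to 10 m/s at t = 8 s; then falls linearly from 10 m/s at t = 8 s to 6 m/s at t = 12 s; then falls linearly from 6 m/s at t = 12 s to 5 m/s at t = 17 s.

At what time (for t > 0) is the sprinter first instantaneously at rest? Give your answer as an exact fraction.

v changes sign on 0–6 s (from 5 to -12); the graph is linear there, so v = 0 at t = 0 + (-5)·(6 − 0)/(-12 − 5) = 30/17 s.

t = 30/17 s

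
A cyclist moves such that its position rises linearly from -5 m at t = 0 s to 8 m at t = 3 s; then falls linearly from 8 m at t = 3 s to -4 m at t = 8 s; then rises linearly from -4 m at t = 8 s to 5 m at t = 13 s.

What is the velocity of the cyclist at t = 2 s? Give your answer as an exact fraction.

13/3 m/s

Velocity is the slope of the x-t graph on 0–3 s: (8 − -5)/(3 − 0) = 13/3 m/s.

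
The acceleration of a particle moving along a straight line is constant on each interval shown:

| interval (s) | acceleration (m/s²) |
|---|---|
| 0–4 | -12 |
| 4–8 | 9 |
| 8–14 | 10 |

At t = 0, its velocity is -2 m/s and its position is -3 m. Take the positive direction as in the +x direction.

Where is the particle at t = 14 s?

-139 m

On each constant-a segment, Δv = aΔt and Δx = v₀Δt + ½aΔt²; chain segment to segment.
0–4 s: v starts -2 m/s; Δx = -2·4 + ½·-12·4² = -104 m; v ends -50 m/s.
4–8 s: v starts -50 m/s; Δx = -50·4 + ½·9·4² = -128 m; v ends -14 m/s.
8–14 s: v starts -14 m/s; Δx = -14·6 + ½·10·6² = 96 m; v ends 46 m/s.
x(14) = -3 + Σ Δx = -139 m.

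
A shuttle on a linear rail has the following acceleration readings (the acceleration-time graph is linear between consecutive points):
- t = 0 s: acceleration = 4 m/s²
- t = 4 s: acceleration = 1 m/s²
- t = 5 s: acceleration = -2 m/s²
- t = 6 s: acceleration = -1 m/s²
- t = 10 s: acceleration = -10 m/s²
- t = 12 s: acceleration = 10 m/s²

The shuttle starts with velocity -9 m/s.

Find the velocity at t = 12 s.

-23 m/s

Δv equals the area under the a-t graph; then v = v₀ + Δv.
0–4 s: ½(4 + 1)(4) = 10 m/s
4–5 s: ½(1 + -2)(1) = -0.5 m/s
5–6 s: ½(-2 + -1)(1) = -1.5 m/s
6–10 s: ½(-1 + -10)(4) = -22 m/s
10–12 s: ½(-10 + 10)(2) = 0 m/s
Δv = -14 m/s, so v(12) = -9 + (-14) = -23 m/s.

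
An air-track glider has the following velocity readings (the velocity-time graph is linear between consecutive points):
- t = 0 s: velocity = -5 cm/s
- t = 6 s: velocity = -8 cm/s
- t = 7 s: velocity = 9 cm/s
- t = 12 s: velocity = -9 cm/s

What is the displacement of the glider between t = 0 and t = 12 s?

Displacement is the signed area under the v-t curve.
0–6 s: ½(-5 + -8)(6) = -39 cm
6–7 s: ½(-8 + 9)(1) = 0.5 cm
7–12 s: ½(9 + -9)(5) = 0 cm
Net displacement = -38.5 cm

-38.5 cm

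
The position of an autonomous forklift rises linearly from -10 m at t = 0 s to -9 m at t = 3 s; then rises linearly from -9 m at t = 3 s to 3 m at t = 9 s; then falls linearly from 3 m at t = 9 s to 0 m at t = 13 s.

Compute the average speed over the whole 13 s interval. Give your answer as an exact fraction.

16/13 m/s

Average speed = (total path length)/(elapsed time); on a piecewise-linear x-t graph the path length is Σ|Δx|.
0–3 s: |Δx| = |-9 − -10| = 1 m
3–9 s: |Δx| = |3 − -9| = 12 m
9–13 s: |Δx| = |0 − 3| = 3 m
Total path = 16 m; average speed = 16/13 = 16/13 m/s.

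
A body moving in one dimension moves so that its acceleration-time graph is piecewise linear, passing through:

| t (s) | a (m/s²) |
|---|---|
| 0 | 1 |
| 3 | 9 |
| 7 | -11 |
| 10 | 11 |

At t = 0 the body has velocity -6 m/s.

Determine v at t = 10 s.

Δv equals the area under the a-t graph; then v = v₀ + Δv.
0–3 s: ½(1 + 9)(3) = 15 m/s
3–7 s: ½(9 + -11)(4) = -4 m/s
7–10 s: ½(-11 + 11)(3) = 0 m/s
Δv = 11 m/s, so v(10) = -6 + (11) = 5 m/s.

5 m/s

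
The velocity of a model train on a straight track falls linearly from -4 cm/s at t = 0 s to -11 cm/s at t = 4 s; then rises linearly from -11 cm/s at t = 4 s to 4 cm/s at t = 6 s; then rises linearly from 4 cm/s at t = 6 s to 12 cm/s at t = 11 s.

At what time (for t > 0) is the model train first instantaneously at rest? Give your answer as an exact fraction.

t = 82/15 s

v changes sign on 4–6 s (from -11 to 4); the graph is linear there, so v = 0 at t = 4 + (11)·(6 − 4)/(4 − -11) = 82/15 s.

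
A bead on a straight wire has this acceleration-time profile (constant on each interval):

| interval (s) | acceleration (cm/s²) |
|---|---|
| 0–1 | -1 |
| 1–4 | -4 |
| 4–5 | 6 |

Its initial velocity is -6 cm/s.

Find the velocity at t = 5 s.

-13 cm/s

Δv equals the area under the a-t graph; then v = v₀ + Δv.
0–1 s: -1 × 1 = -1 cm/s
1–4 s: -4 × 3 = -12 cm/s
4–5 s: 6 × 1 = 6 cm/s
Δv = -7 cm/s, so v(5) = -6 + (-7) = -13 cm/s.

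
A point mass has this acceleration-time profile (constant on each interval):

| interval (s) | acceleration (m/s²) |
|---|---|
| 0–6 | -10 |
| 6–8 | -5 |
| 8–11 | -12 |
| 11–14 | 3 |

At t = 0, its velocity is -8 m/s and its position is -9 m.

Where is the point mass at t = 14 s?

-999.5 m

On each constant-a segment, Δv = aΔt and Δx = v₀Δt + ½aΔt²; chain segment to segment.
0–6 s: v starts -8 m/s; Δx = -8·6 + ½·-10·6² = -228 m; v ends -68 m/s.
6–8 s: v starts -68 m/s; Δx = -68·2 + ½·-5·2² = -146 m; v ends -78 m/s.
8–11 s: v starts -78 m/s; Δx = -78·3 + ½·-12·3² = -288 m; v ends -114 m/s.
11–14 s: v starts -114 m/s; Δx = -114·3 + ½·3·3² = -328.5 m; v ends -105 m/s.
x(14) = -9 + Σ Δx = -999.5 m.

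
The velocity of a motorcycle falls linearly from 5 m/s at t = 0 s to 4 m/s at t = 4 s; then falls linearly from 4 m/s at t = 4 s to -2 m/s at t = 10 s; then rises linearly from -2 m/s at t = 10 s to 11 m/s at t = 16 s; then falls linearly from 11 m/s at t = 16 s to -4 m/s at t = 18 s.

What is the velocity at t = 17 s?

On 16–18 s the graph is linear from 11 to -4 m/s: v(17) = 11 + (-4 − 11)·(17 − 16)/(18 − 16) = 3.5 m/s.

3.5 m/s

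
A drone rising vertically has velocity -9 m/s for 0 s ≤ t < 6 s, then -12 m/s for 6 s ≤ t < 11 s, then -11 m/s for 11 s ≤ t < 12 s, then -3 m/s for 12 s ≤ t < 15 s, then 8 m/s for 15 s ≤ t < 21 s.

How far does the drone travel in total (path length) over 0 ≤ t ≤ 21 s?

182 m

Total distance travelled is ∫|v| dt — sum the magnitudes of each area piece.
0–6 s: |-9| × 6 = 54 m
6–11 s: |-12| × 5 = 60 m
11–12 s: |-11| × 1 = 11 m
12–15 s: |-3| × 3 = 9 m
15–21 s: |8| × 6 = 48 m
Total distance = 182 m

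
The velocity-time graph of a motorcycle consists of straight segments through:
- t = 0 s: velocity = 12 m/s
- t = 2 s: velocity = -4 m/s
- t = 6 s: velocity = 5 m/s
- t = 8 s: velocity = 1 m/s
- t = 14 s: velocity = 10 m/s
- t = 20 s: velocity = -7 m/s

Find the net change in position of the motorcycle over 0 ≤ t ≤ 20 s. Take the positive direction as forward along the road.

Displacement is the signed area under the v-t curve.
0–2 s: ½(12 + -4)(2) = 8 m
2–6 s: ½(-4 + 5)(4) = 2 m
6–8 s: ½(5 + 1)(2) = 6 m
8–14 s: ½(1 + 10)(6) = 33 m
14–20 s: ½(10 + -7)(6) = 9 m
Net displacement = 58 m

58 m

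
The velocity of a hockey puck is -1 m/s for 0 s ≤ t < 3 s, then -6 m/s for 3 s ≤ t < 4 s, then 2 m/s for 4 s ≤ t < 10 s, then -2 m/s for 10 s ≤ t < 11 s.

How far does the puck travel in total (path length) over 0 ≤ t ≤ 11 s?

23 m

Distance (not displacement) is the total path length: add the absolute areas under v-t.
0–3 s: |-1| × 3 = 3 m
3–4 s: |-6| × 1 = 6 m
4–10 s: |2| × 6 = 12 m
10–11 s: |-2| × 1 = 2 m
Total distance = 23 m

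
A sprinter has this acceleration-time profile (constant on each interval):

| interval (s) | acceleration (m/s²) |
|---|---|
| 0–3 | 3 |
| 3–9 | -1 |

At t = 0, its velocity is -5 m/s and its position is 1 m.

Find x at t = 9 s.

5.5 m

On each constant-a segment, Δv = aΔt and Δx = v₀Δt + ½aΔt²; chain segment to segment.
0–3 s: v starts -5 m/s; Δx = -5·3 + ½·3·3² = -1.5 m; v ends 4 m/s.
3–9 s: v starts 4 m/s; Δx = 4·6 + ½·-1·6² = 6 m; v ends -2 m/s.
x(9) = 1 + Σ Δx = 5.5 m.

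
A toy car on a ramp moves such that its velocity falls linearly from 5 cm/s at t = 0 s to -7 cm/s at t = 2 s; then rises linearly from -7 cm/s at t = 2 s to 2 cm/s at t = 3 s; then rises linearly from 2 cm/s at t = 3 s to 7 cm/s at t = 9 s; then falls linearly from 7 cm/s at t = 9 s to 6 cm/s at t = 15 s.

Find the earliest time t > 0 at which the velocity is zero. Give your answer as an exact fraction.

v changes sign on 0–2 s (from 5 to -7); the graph is linear there, so v = 0 at t = 0 + (-5)·(2 − 0)/(-7 − 5) = 5/6 s.

t = 5/6 s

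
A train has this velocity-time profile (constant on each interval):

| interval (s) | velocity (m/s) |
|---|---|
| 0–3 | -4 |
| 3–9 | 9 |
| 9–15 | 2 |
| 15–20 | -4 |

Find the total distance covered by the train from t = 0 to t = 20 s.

98 m

Distance (not displacement) is the total path length: add the absolute areas under v-t.
0–3 s: |-4| × 3 = 12 m
3–9 s: |9| × 6 = 54 m
9–15 s: |2| × 6 = 12 m
15–20 s: |-4| × 5 = 20 m
Total distance = 98 m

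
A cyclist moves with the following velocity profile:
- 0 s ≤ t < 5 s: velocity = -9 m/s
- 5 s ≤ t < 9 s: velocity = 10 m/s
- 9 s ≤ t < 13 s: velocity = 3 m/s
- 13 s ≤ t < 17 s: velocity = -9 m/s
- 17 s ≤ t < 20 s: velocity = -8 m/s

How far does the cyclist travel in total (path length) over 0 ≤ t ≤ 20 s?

Total distance travelled is ∫|v| dt — sum the magnitudes of each area piece.
0–5 s: |-9| × 5 = 45 m
5–9 s: |10| × 4 = 40 m
9–13 s: |3| × 4 = 12 m
13–17 s: |-9| × 4 = 36 m
17–20 s: |-8| × 3 = 24 m
Total distance = 157 m

157 m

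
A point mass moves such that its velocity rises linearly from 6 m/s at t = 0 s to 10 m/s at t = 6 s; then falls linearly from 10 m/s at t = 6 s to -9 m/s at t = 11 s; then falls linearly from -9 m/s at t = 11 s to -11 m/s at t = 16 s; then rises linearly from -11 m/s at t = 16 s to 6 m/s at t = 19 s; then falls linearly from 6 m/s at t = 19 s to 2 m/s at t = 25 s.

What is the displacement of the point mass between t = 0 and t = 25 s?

17 m

Displacement is the signed area under the v-t curve.
0–6 s: ½(6 + 10)(6) = 48 m
6–11 s: ½(10 + -9)(5) = 2.5 m
11–16 s: ½(-9 + -11)(5) = -50 m
16–19 s: ½(-11 + 6)(3) = -7.5 m
19–25 s: ½(6 + 2)(6) = 24 m
Net displacement = 17 m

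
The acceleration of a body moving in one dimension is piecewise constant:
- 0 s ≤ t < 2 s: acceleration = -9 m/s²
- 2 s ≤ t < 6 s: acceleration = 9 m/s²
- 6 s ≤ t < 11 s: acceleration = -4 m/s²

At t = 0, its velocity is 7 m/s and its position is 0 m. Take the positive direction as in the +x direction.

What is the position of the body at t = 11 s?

99 m

On each constant-a segment, Δv = aΔt and Δx = v₀Δt + ½aΔt²; chain segment to segment.
0–2 s: v starts 7 m/s; Δx = 7·2 + ½·-9·2² = -4 m; v ends -11 m/s.
2–6 s: v starts -11 m/s; Δx = -11·4 + ½·9·4² = 28 m; v ends 25 m/s.
6–11 s: v starts 25 m/s; Δx = 25·5 + ½·-4·5² = 75 m; v ends 5 m/s.
x(11) = 0 + Σ Δx = 99 m.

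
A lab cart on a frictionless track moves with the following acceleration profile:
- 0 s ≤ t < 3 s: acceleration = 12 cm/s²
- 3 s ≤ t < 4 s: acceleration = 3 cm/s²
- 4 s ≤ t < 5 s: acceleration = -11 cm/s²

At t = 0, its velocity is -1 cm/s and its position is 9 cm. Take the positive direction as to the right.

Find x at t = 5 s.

129 cm

On each constant-a segment, Δv = aΔt and Δx = v₀Δt + ½aΔt²; chain segment to segment.
0–3 s: v starts -1 cm/s; Δx = -1·3 + ½·12·3² = 51 cm; v ends 35 cm/s.
3–4 s: v starts 35 cm/s; Δx = 35·1 + ½·3·1² = 36.5 cm; v ends 38 cm/s.
4–5 s: v starts 38 cm/s; Δx = 38·1 + ½·-11·1² = 32.5 cm; v ends 27 cm/s.
x(5) = 9 + Σ Δx = 129 cm.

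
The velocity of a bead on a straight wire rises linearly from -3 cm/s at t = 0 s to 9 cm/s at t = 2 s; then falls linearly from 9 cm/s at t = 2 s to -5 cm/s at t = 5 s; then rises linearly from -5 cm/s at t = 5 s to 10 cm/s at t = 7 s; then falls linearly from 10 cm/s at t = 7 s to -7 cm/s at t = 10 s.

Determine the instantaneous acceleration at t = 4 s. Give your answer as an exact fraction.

Acceleration is the slope of the v-t graph on 2–5 s: (-5 − 9)/(5 − 2) = -14/3 cm/s².

-14/3 cm/s²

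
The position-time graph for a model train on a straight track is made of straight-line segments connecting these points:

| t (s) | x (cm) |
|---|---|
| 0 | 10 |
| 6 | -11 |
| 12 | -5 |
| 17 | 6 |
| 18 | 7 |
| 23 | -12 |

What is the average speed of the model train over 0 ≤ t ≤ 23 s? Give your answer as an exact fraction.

Average speed = (total path length)/(elapsed time); on a piecewise-linear x-t graph the path length is Σ|Δx|.
0–6 s: |Δx| = |-11 − 10| = 21 cm
6–12 s: |Δx| = |-5 − -11| = 6 cm
12–17 s: |Δx| = |6 − -5| = 11 cm
17–18 s: |Δx| = |7 − 6| = 1 cm
18–23 s: |Δx| = |-12 − 7| = 19 cm
Total path = 58 cm; average speed = 58/23 = 58/23 cm/s.

58/23 cm/s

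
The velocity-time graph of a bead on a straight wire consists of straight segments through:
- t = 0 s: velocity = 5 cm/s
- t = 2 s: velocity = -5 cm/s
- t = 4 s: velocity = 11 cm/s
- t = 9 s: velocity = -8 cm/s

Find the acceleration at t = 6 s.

-3.8 cm/s²

Acceleration is the slope of the v-t graph on 4–9 s: (-8 − 11)/(9 − 4) = -3.8 cm/s².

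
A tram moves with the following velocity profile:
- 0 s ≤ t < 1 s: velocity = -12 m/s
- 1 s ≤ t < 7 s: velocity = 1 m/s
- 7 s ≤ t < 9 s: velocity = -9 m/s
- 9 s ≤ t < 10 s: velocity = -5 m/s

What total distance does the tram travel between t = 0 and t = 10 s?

Distance (not displacement) is the total path length: add the absolute areas under v-t.
0–1 s: |-12| × 1 = 12 m
1–7 s: |1| × 6 = 6 m
7–9 s: |-9| × 2 = 18 m
9–10 s: |-5| × 1 = 5 m
Total distance = 41 m

41 m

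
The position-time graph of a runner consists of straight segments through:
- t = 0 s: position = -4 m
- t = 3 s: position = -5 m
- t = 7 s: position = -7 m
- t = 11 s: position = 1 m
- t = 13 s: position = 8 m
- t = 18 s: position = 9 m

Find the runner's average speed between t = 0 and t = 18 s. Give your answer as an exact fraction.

Average speed = (total path length)/(elapsed time); on a piecewise-linear x-t graph the path length is Σ|Δx|.
0–3 s: |Δx| = |-5 − -4| = 1 m
3–7 s: |Δx| = |-7 − -5| = 2 m
7–11 s: |Δx| = |1 − -7| = 8 m
11–13 s: |Δx| = |8 − 1| = 7 m
13–18 s: |Δx| = |9 − 8| = 1 m
Total path = 19 m; average speed = 19/18 = 19/18 m/s.

19/18 m/s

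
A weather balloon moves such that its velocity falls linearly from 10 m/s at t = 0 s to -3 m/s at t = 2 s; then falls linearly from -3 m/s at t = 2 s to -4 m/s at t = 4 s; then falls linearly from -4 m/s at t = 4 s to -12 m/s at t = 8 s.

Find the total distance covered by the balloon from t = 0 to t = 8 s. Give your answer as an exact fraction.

616/13 m

Distance (not displacement) is the total path length: add the absolute areas under v-t.
0–2 s: v = 0 at t = 20/13 s; triangle areas 100/13 + 9/13 = 109/13 m
2–4 s: |½(-3 + -4)(2)| = 7 m
4–8 s: |½(-4 + -12)(4)| = 32 m
Total distance = 616/13 m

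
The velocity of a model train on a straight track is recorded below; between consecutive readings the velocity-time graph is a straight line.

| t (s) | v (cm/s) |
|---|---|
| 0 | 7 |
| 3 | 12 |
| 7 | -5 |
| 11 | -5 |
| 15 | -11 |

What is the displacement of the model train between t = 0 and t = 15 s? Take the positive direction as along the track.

Displacement is the signed area under the v-t curve.
0–3 s: ½(7 + 12)(3) = 28.5 cm
3–7 s: ½(12 + -5)(4) = 14 cm
7–11 s: -5 × 4 = -20 cm
11–15 s: ½(-5 + -11)(4) = -32 cm
Net displacement = -9.5 cm

-9.5 cm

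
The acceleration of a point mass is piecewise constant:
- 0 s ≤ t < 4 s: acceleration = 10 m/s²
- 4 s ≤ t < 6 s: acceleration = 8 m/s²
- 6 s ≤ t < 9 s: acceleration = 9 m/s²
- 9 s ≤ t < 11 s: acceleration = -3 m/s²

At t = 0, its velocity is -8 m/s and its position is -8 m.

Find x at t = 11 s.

On each constant-a segment, Δv = aΔt and Δx = v₀Δt + ½aΔt²; chain segment to segment.
0–4 s: v starts -8 m/s; Δx = -8·4 + ½·10·4² = 48 m; v ends 32 m/s.
4–6 s: v starts 32 m/s; Δx = 32·2 + ½·8·2² = 80 m; v ends 48 m/s.
6–9 s: v starts 48 m/s; Δx = 48·3 + ½·9·3² = 184.5 m; v ends 75 m/s.
9–11 s: v starts 75 m/s; Δx = 75·2 + ½·-3·2² = 144 m; v ends 69 m/s.
x(11) = -8 + Σ Δx = 448.5 m.

448.5 m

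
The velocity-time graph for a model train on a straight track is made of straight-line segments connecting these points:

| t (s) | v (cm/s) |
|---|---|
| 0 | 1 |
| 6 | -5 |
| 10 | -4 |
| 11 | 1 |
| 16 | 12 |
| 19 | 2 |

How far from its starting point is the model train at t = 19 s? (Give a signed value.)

22 cm

Net displacement equals the area under the velocity-time graph (areas below the axis count negative).
0–6 s: ½(1 + -5)(6) = -12 cm
6–10 s: ½(-5 + -4)(4) = -18 cm
10–11 s: ½(-4 + 1)(1) = -1.5 cm
11–16 s: ½(1 + 12)(5) = 32.5 cm
16–19 s: ½(12 + 2)(3) = 21 cm
Net displacement = 22 cm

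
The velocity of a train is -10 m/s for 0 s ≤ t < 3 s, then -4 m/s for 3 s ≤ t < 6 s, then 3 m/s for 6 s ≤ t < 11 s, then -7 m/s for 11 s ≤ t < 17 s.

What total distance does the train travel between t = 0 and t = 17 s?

Distance (not displacement) is the total path length: add the absolute areas under v-t.
0–3 s: |-10| × 3 = 30 m
3–6 s: |-4| × 3 = 12 m
6–11 s: |3| × 5 = 15 m
11–17 s: |-7| × 6 = 42 m
Total distance = 99 m

99 m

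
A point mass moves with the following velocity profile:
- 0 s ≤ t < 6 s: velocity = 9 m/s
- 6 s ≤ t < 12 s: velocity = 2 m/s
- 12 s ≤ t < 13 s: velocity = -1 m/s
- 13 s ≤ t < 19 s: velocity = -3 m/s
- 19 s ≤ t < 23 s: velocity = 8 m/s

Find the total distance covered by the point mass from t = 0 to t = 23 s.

117 m

Total distance travelled is ∫|v| dt — sum the magnitudes of each area piece.
0–6 s: |9| × 6 = 54 m
6–12 s: |2| × 6 = 12 m
12–13 s: |-1| × 1 = 1 m
13–19 s: |-3| × 6 = 18 m
19–23 s: |8| × 4 = 32 m
Total distance = 117 m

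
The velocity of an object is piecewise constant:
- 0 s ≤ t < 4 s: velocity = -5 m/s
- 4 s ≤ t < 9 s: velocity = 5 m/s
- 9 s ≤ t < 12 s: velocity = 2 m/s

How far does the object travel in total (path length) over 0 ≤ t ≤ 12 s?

51 m

Distance (not displacement) is the total path length: add the absolute areas under v-t.
0–4 s: |-5| × 4 = 20 m
4–9 s: |5| × 5 = 25 m
9–12 s: |2| × 3 = 6 m
Total distance = 51 m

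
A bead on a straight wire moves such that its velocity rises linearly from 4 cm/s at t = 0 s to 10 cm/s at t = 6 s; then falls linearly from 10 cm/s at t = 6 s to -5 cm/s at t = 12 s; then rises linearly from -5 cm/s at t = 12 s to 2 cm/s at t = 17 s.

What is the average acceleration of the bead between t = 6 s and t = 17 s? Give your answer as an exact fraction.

-8/11 cm/s²

Average acceleration = Δv/Δt = (2 − 10)/(17 − 6) = -8/11 cm/s².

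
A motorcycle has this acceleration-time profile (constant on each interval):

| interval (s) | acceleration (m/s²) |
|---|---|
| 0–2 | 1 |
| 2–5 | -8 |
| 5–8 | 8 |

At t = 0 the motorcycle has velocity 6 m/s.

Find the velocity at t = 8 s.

8 m/s

Δv equals the area under the a-t graph; then v = v₀ + Δv.
0–2 s: 1 × 2 = 2 m/s
2–5 s: -8 × 3 = -24 m/s
5–8 s: 8 × 3 = 24 m/s
Δv = 2 m/s, so v(8) = 6 + (2) = 8 m/s.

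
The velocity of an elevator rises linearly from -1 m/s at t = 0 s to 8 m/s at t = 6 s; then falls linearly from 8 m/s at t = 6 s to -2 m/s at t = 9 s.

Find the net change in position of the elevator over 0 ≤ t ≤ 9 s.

30 m

Net displacement equals the area under the velocity-time graph (areas below the axis count negative).
0–6 s: ½(-1 + 8)(6) = 21 m
6–9 s: ½(8 + -2)(3) = 9 m
Net displacement = 30 m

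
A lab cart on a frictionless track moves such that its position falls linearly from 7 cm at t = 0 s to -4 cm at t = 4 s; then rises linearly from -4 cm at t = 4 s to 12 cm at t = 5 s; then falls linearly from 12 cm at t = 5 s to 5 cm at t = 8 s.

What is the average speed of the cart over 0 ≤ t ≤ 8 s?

4.25 cm/s

Average speed = (total path length)/(elapsed time); on a piecewise-linear x-t graph the path length is Σ|Δx|.
0–4 s: |Δx| = |-4 − 7| = 11 cm
4–5 s: |Δx| = |12 − -4| = 16 cm
5–8 s: |Δx| = |5 − 12| = 7 cm
Total path = 34 cm; average speed = 34/8 = 4.25 cm/s.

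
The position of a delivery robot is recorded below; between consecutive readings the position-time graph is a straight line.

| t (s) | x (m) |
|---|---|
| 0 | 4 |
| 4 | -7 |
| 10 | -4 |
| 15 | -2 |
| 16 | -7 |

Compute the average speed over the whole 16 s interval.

1.3125 m/s

Average speed = (total path length)/(elapsed time); on a piecewise-linear x-t graph the path length is Σ|Δx|.
0–4 s: |Δx| = |-7 − 4| = 11 m
4–10 s: |Δx| = |-4 − -7| = 3 m
10–15 s: |Δx| = |-2 − -4| = 2 m
15–16 s: |Δx| = |-7 − -2| = 5 m
Total path = 21 m; average speed = 21/16 = 1.3125 m/s.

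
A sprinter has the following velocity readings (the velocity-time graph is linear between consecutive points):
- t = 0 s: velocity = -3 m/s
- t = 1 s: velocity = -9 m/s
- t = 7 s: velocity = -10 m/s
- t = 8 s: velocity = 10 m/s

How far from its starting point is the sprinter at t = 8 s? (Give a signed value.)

Displacement is the signed area under the v-t curve.
0–1 s: ½(-3 + -9)(1) = -6 m
1–7 s: ½(-9 + -10)(6) = -57 m
7–8 s: ½(-10 + 10)(1) = 0 m
Net displacement = -63 m

-63 m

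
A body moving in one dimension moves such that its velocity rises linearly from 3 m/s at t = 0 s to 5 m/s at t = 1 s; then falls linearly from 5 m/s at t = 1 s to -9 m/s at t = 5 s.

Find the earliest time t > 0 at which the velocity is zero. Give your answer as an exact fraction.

t = 17/7 s

v changes sign on 1–5 s (from 5 to -9); the graph is linear there, so v = 0 at t = 1 + (-5)·(5 − 1)/(-9 − 5) = 17/7 s.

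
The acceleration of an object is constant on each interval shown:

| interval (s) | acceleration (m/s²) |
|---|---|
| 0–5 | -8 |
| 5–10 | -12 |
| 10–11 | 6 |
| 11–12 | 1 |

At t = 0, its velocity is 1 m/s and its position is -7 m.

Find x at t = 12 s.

On each constant-a segment, Δv = aΔt and Δx = v₀Δt + ½aΔt²; chain segment to segment.
0–5 s: v starts 1 m/s; Δx = 1·5 + ½·-8·5² = -95 m; v ends -39 m/s.
5–10 s: v starts -39 m/s; Δx = -39·5 + ½·-12·5² = -345 m; v ends -99 m/s.
10–11 s: v starts -99 m/s; Δx = -99·1 + ½·6·1² = -96 m; v ends -93 m/s.
11–12 s: v starts -93 m/s; Δx = -93·1 + ½·1·1² = -92.5 m; v ends -92 m/s.
x(12) = -7 + Σ Δx = -635.5 m.

-635.5 m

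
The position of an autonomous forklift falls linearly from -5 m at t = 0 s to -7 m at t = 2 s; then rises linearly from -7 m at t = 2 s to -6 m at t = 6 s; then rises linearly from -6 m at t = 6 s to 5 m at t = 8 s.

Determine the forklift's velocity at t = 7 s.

Velocity is the slope of the x-t graph on 6–8 s: (5 − -6)/(8 − 6) = 5.5 m/s.

5.5 m/s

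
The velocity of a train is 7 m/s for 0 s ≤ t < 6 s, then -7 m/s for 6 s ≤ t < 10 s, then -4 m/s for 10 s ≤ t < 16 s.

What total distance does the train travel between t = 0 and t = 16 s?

Distance (not displacement) is the total path length: add the absolute areas under v-t.
0–6 s: |7| × 6 = 42 m
6–10 s: |-7| × 4 = 28 m
10–16 s: |-4| × 6 = 24 m
Total distance = 94 m

94 m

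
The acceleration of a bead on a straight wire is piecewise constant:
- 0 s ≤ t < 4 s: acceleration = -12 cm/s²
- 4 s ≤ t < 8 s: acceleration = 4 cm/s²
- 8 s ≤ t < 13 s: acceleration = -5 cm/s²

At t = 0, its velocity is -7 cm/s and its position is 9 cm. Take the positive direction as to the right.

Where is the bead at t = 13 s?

-560.5 cm

On each constant-a segment, Δv = aΔt and Δx = v₀Δt + ½aΔt²; chain segment to segment.
0–4 s: v starts -7 cm/s; Δx = -7·4 + ½·-12·4² = -124 cm; v ends -55 cm/s.
4–8 s: v starts -55 cm/s; Δx = -55·4 + ½·4·4² = -188 cm; v ends -39 cm/s.
8–13 s: v starts -39 cm/s; Δx = -39·5 + ½·-5·5² = -257.5 cm; v ends -64 cm/s.
x(13) = 9 + Σ Δx = -560.5 cm.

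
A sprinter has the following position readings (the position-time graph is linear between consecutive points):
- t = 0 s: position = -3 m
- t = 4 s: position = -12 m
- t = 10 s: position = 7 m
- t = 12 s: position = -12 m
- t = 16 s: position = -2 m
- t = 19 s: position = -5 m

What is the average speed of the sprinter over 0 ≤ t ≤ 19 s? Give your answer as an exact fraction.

60/19 m/s

Average speed = (total path length)/(elapsed time); on a piecewise-linear x-t graph the path length is Σ|Δx|.
0–4 s: |Δx| = |-12 − -3| = 9 m
4–10 s: |Δx| = |7 − -12| = 19 m
10–12 s: |Δx| = |-12 − 7| = 19 m
12–16 s: |Δx| = |-2 − -12| = 10 m
16–19 s: |Δx| = |-5 − -2| = 3 m
Total path = 60 m; average speed = 60/19 = 60/19 m/s.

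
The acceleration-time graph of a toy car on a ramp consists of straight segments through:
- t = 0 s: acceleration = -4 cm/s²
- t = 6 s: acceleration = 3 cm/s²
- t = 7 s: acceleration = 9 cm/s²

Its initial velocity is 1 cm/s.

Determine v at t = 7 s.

Δv equals the area under the a-t graph; then v = v₀ + Δv.
0–6 s: ½(-4 + 3)(6) = -3 cm/s
6–7 s: ½(3 + 9)(1) = 6 cm/s
Δv = 3 cm/s, so v(7) = 1 + (3) = 4 cm/s.

4 cm/s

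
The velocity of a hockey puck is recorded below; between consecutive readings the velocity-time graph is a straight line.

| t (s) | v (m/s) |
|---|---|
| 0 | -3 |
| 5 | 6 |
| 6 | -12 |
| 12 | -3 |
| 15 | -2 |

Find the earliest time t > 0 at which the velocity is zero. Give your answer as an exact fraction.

v changes sign on 0–5 s (from -3 to 6); the graph is linear there, so v = 0 at t = 0 + (3)·(5 − 0)/(6 − -3) = 5/3 s.

t = 5/3 s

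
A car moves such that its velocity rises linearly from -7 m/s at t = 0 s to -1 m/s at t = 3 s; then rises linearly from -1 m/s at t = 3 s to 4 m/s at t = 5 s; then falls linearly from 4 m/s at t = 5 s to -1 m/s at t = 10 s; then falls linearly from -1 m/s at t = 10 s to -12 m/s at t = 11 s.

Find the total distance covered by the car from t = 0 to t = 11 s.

30.4 m

Total distance travelled is ∫|v| dt — sum the magnitudes of each area piece.
0–3 s: |½(-7 + -1)(3)| = 12 m
3–5 s: v = 0 at t = 3.4 s; triangle areas 0.2 + 3.2 = 3.4 m
5–10 s: v = 0 at t = 9 s; triangle areas 8 + 0.5 = 8.5 m
10–11 s: |½(-1 + -12)(1)| = 6.5 m
Total distance = 30.4 m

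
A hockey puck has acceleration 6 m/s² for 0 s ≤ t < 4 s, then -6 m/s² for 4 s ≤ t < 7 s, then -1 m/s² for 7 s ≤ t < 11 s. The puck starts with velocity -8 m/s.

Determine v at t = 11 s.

-6 m/s

Δv equals the area under the a-t graph; then v = v₀ + Δv.
0–4 s: 6 × 4 = 24 m/s
4–7 s: -6 × 3 = -18 m/s
7–11 s: -1 × 4 = -4 m/s
Δv = 2 m/s, so v(11) = -8 + (2) = -6 m/s.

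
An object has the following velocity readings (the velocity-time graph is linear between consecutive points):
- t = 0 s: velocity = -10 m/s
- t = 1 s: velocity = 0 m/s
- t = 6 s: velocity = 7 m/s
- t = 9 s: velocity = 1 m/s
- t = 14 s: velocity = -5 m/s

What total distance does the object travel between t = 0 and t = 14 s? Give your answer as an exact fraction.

Distance (not displacement) is the total path length: add the absolute areas under v-t.
0–1 s: |½(-10 + 0)(1)| = 5 m
1–6 s: |½(0 + 7)(5)| = 17.5 m
6–9 s: |½(7 + 1)(3)| = 12 m
9–14 s: v = 0 at t = 59/6 s; triangle areas 5/12 + 125/12 = 65/6 m
Total distance = 136/3 m

136/3 m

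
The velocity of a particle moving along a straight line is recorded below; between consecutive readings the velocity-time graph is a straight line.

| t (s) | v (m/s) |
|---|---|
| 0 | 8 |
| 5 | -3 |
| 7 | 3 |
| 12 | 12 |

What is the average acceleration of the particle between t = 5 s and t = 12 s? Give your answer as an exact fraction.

15/7 m/s²

Average acceleration = Δv/Δt = (12 − -3)/(12 − 5) = 15/7 m/s².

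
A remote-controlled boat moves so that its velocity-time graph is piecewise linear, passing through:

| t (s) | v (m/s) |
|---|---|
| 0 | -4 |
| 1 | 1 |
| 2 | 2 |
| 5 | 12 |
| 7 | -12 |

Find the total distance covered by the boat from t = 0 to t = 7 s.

36.2 m

Total distance travelled is ∫|v| dt — sum the magnitudes of each area piece.
0–1 s: v = 0 at t = 0.8 s; triangle areas 1.6 + 0.1 = 1.7 m
1–2 s: |½(1 + 2)(1)| = 1.5 m
2–5 s: |½(2 + 12)(3)| = 21 m
5–7 s: v = 0 at t = 6 s; triangle areas 6 + 6 = 12 m
Total distance = 36.2 m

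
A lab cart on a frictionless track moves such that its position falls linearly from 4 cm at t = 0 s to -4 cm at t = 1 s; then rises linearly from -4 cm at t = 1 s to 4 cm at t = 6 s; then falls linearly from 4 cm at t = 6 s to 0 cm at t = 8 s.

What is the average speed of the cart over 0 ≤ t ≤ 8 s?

2.5 cm/s

Average speed = (total path length)/(elapsed time); on a piecewise-linear x-t graph the path length is Σ|Δx|.
0–1 s: |Δx| = |-4 − 4| = 8 cm
1–6 s: |Δx| = |4 − -4| = 8 cm
6–8 s: |Δx| = |0 − 4| = 4 cm
Total path = 20 cm; average speed = 20/8 = 2.5 cm/s.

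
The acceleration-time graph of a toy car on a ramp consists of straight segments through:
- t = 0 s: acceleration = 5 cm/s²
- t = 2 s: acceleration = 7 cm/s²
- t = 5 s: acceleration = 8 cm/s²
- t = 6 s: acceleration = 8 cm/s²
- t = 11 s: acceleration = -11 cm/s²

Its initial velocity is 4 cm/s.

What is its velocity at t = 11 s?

Δv equals the area under the a-t graph; then v = v₀ + Δv.
0–2 s: ½(5 + 7)(2) = 12 cm/s
2–5 s: ½(7 + 8)(3) = 22.5 cm/s
5–6 s: 8 × 1 = 8 cm/s
6–11 s: ½(8 + -11)(5) = -7.5 cm/s
Δv = 35 cm/s, so v(11) = 4 + (35) = 39 cm/s.

39 cm/s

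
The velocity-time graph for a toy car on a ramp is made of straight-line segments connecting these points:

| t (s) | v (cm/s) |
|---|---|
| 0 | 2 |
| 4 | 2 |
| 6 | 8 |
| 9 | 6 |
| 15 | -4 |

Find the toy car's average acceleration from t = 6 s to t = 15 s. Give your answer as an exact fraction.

Average acceleration = Δv/Δt = (-4 − 8)/(15 − 6) = -4/3 cm/s².

-4/3 cm/s²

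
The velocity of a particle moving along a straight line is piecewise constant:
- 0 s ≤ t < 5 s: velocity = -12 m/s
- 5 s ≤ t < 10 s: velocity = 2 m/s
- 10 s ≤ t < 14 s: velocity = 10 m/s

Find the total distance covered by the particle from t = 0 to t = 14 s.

Distance (not displacement) is the total path length: add the absolute areas under v-t.
0–5 s: |-12| × 5 = 60 m
5–10 s: |2| × 5 = 10 m
10–14 s: |10| × 4 = 40 m
Total distance = 110 m

110 m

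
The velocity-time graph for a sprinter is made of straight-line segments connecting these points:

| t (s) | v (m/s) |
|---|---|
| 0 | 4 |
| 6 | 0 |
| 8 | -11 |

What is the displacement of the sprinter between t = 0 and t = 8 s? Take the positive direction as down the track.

1 m

Displacement is the signed area under the v-t curve.
0–6 s: ½(4 + 0)(6) = 12 m
6–8 s: ½(0 + -11)(2) = -11 m
Net displacement = 1 m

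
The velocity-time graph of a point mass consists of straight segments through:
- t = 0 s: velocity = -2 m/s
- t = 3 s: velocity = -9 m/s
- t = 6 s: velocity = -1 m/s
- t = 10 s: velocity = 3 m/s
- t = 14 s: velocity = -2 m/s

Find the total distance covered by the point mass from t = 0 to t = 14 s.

41.7 m

Total distance travelled is ∫|v| dt — sum the magnitudes of each area piece.
0–3 s: |½(-2 + -9)(3)| = 16.5 m
3–6 s: |½(-9 + -1)(3)| = 15 m
6–10 s: v = 0 at t = 7 s; triangle areas 0.5 + 4.5 = 5 m
10–14 s: v = 0 at t = 12.4 s; triangle areas 3.6 + 1.6 = 5.2 m
Total distance = 41.7 m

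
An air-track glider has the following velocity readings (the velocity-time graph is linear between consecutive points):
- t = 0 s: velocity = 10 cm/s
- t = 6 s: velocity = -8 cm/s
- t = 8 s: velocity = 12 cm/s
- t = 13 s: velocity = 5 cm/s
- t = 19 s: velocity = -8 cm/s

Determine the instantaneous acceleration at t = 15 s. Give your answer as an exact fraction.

-13/6 cm/s²

Acceleration is the slope of the v-t graph on 13–19 s: (-8 − 5)/(19 − 13) = -13/6 cm/s².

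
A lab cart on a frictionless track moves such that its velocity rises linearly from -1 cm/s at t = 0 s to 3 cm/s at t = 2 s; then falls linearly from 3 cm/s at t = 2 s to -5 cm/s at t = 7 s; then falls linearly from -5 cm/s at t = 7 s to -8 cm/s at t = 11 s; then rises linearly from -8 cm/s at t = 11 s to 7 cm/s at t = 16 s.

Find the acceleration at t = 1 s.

2 cm/s²

Acceleration is the slope of the v-t graph on 0–2 s: (3 − -1)/(2 − 0) = 2 cm/s².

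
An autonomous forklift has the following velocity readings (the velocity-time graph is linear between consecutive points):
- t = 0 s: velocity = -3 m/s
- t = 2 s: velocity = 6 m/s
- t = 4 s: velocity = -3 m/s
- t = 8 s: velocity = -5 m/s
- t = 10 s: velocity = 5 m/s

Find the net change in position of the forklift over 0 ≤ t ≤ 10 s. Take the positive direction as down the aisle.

-10 m

Net displacement equals the area under the velocity-time graph (areas below the axis count negative).
0–2 s: ½(-3 + 6)(2) = 3 m
2–4 s: ½(6 + -3)(2) = 3 m
4–8 s: ½(-3 + -5)(4) = -16 m
8–10 s: ½(-5 + 5)(2) = 0 m
Net displacement = -10 m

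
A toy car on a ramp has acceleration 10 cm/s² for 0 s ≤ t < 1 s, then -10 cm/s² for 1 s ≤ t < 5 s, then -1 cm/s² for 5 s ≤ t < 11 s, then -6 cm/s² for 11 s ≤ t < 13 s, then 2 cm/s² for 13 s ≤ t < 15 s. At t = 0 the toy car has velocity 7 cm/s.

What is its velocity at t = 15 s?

Δv equals the area under the a-t graph; then v = v₀ + Δv.
0–1 s: 10 × 1 = 10 cm/s
1–5 s: -10 × 4 = -40 cm/s
5–11 s: -1 × 6 = -6 cm/s
11–13 s: -6 × 2 = -12 cm/s
13–15 s: 2 × 2 = 4 cm/s
Δv = -44 cm/s, so v(15) = 7 + (-44) = -37 cm/s.

-37 cm/s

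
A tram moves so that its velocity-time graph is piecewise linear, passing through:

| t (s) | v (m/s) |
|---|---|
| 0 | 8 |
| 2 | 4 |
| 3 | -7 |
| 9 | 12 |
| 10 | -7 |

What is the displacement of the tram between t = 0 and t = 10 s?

28 m

Net displacement equals the area under the velocity-time graph (areas below the axis count negative).
0–2 s: ½(8 + 4)(2) = 12 m
2–3 s: ½(4 + -7)(1) = -1.5 m
3–9 s: ½(-7 + 12)(6) = 15 m
9–10 s: ½(12 + -7)(1) = 2.5 m
Net displacement = 28 m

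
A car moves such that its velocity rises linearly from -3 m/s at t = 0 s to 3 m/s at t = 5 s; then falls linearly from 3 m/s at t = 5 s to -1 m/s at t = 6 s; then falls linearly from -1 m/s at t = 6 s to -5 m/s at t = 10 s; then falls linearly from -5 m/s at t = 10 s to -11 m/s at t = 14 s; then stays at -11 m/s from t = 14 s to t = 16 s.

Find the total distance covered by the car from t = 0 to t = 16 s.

Total distance travelled is ∫|v| dt — sum the magnitudes of each area piece.
0–5 s: v = 0 at t = 2.5 s; triangle areas 3.75 + 3.75 = 7.5 m
5–6 s: v = 0 at t = 5.75 s; triangle areas 1.125 + 0.125 = 1.25 m
6–10 s: |½(-1 + -5)(4)| = 12 m
10–14 s: |½(-5 + -11)(4)| = 32 m
14–16 s: |-11| × 2 = 22 m
Total distance = 74.75 m

74.75 m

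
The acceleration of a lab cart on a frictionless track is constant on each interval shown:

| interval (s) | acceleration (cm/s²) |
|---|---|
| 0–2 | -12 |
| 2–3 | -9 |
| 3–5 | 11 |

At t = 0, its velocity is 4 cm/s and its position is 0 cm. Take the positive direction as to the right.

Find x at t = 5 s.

On each constant-a segment, Δv = aΔt and Δx = v₀Δt + ½aΔt²; chain segment to segment.
0–2 s: v starts 4 cm/s; Δx = 4·2 + ½·-12·2² = -16 cm; v ends -20 cm/s.
2–3 s: v starts -20 cm/s; Δx = -20·1 + ½·-9·1² = -24.5 cm; v ends -29 cm/s.
3–5 s: v starts -29 cm/s; Δx = -29·2 + ½·11·2² = -36 cm; v ends -7 cm/s.
x(5) = 0 + Σ Δx = -76.5 cm.

-76.5 cm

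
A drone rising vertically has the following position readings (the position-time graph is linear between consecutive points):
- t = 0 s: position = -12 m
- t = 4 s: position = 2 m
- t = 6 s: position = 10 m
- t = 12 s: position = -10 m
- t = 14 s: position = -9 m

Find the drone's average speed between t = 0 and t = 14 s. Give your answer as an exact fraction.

Average speed = (total path length)/(elapsed time); on a piecewise-linear x-t graph the path length is Σ|Δx|.
0–4 s: |Δx| = |2 − -12| = 14 m
4–6 s: |Δx| = |10 − 2| = 8 m
6–12 s: |Δx| = |-10 − 10| = 20 m
12–14 s: |Δx| = |-9 − -10| = 1 m
Total path = 43 m; average speed = 43/14 = 43/14 m/s.

43/14 m/s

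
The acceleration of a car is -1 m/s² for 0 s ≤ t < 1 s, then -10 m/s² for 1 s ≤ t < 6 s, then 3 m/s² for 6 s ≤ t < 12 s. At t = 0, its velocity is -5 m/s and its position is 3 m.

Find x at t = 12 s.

On each constant-a segment, Δv = aΔt and Δx = v₀Δt + ½aΔt²; chain segment to segment.
0–1 s: v starts -5 m/s; Δx = -5·1 + ½·-1·1² = -5.5 m; v ends -6 m/s.
1–6 s: v starts -6 m/s; Δx = -6·5 + ½·-10·5² = -155 m; v ends -56 m/s.
6–12 s: v starts -56 m/s; Δx = -56·6 + ½·3·6² = -282 m; v ends -38 m/s.
x(12) = 3 + Σ Δx = -439.5 m.

-439.5 m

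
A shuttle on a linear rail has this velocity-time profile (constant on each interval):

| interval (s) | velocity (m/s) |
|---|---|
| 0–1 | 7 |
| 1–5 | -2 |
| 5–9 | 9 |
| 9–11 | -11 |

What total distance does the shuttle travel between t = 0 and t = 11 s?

73 m

Distance (not displacement) is the total path length: add the absolute areas under v-t.
0–1 s: |7| × 1 = 7 m
1–5 s: |-2| × 4 = 8 m
5–9 s: |9| × 4 = 36 m
9–11 s: |-11| × 2 = 22 m
Total distance = 73 m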